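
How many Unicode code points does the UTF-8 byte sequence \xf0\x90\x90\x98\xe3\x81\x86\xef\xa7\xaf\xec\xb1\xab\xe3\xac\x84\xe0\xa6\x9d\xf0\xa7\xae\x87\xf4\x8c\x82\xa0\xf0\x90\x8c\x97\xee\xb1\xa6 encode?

10

Byte at offset 0: 0xF0 = 11110000 → 4-byte char (#1). Advance 4.
Byte at offset 4: 0xE3 = 11100011 → 3-byte char (#2). Advance 3.
Byte at offset 7: 0xEF = 11101111 → 3-byte char (#3). Advance 3.
Byte at offset 10: 0xEC = 11101100 → 3-byte char (#4). Advance 3.
Byte at offset 13: 0xE3 = 11100011 → 3-byte char (#5). Advance 3.
Byte at offset 16: 0xE0 = 11100000 → 3-byte char (#6). Advance 3.
Byte at offset 19: 0xF0 = 11110000 → 4-byte char (#7). Advance 4.
Byte at offset 23: 0xF4 = 11110100 → 4-byte char (#8). Advance 4.
Byte at offset 27: 0xF0 = 11110000 → 4-byte char (#9). Advance 4.
Byte at offset 31: 0xEE = 11101110 → 3-byte char (#10). Advance 3.
Reached end at offset 34 after 10 code points.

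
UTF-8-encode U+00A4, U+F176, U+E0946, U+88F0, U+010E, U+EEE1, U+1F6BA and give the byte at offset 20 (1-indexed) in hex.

1-indexed offset 20 is 0-indexed offset 19.
U+00A4 → 2-byte form C2 A4 at offsets 0–1.
U+F176 → 3-byte form EF 85 B6 at offsets 2–4.
U+E0946 → 4-byte form F3 A0 A5 86 at offsets 5–8.
U+88F0 → 3-byte form E8 A3 B0 at offsets 9–11.
U+010E → 2-byte form C4 8E at offsets 12–13.
U+EEE1 → 3-byte form EE BB A1 at offsets 14–16.
U+1F6BA → 4-byte form F0 9F 9A BA at offsets 17–20.
Offset 19 falls in char 7's range; it's byte 3 of F0 9F 9A BA = 0x9A.

0x9A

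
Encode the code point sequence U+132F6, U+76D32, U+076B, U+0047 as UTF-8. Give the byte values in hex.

F0 93 8B B6 F1 B6 B4 B2 DD AB 47

U+132F6: 4-byte form → F0 93 8B B6.
U+76D32: 4-byte form → F1 B6 B4 B2.
U+076B: 2-byte form → DD AB.
U+0047: 1-byte form → 47.
Concatenated (11 bytes): F0 93 8B B6 F1 B6 B4 B2 DD AB 47.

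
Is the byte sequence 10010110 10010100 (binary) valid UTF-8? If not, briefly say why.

Byte 0x96 = 10010110 has the form 10xxxxxx — a continuation byte — but there is no preceding leading byte.

invalid (continuation byte with no leading byte)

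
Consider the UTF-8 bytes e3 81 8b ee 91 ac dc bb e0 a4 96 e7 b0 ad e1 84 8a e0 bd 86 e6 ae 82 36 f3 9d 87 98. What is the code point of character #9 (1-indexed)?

U+0036

Offset 0: leading byte 0xE3 = 11100011 → 3-byte char #1 = E3 81 8B.
Offset 3: leading byte 0xEE = 11101110 → 3-byte char #2 = EE 91 AC.
Offset 6: leading byte 0xDC = 11011100 → 2-byte char #3 = DC BB.
Offset 8: leading byte 0xE0 = 11100000 → 3-byte char #4 = E0 A4 96.
Offset 11: leading byte 0xE7 = 11100111 → 3-byte char #5 = E7 B0 AD.
Offset 14: leading byte 0xE1 = 11100001 → 3-byte char #6 = E1 84 8A.
Offset 17: leading byte 0xE0 = 11100000 → 3-byte char #7 = E0 BD 86.
Offset 20: leading byte 0xE6 = 11100110 → 3-byte char #8 = E6 AE 82.
Offset 23: leading byte 0x36 = 00110110 → 1-byte char #9 = 36.
Leading byte 0x36 = 00110110 matches 0xxxxxxx → 1-byte sequence.
Byte 1: 0x36 = 00110110, payload 0110110 (7 bits).
Concatenate: 0110110 = 0x36 (7 bits → U+0036).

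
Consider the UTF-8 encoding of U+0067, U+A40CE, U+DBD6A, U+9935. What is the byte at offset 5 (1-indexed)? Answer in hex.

1-indexed offset 5 is 0-indexed offset 4.
U+0067 → 1-byte form 67 at offsets 0–0.
U+A40CE → 4-byte form F2 A4 83 8E at offsets 1–4.
Offset 4 falls in char 2's range; it's byte 4 of F2 A4 83 8E = 0x8E.

0x8E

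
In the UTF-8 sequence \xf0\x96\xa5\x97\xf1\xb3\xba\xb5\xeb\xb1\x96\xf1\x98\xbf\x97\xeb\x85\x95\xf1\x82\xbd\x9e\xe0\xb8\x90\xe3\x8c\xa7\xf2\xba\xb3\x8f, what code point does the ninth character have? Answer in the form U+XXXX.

Offset 0: leading byte 0xF0 = 11110000 → 4-byte char #1 = F0 96 A5 97.
Offset 4: leading byte 0xF1 = 11110001 → 4-byte char #2 = F1 B3 BA B5.
Offset 8: leading byte 0xEB = 11101011 → 3-byte char #3 = EB B1 96.
Offset 11: leading byte 0xF1 = 11110001 → 4-byte char #4 = F1 98 BF 97.
Offset 15: leading byte 0xEB = 11101011 → 3-byte char #5 = EB 85 95.
Offset 18: leading byte 0xF1 = 11110001 → 4-byte char #6 = F1 82 BD 9E.
Offset 22: leading byte 0xE0 = 11100000 → 3-byte char #7 = E0 B8 90.
Offset 25: leading byte 0xE3 = 11100011 → 3-byte char #8 = E3 8C A7.
Offset 28: leading byte 0xF2 = 11110010 → 4-byte char #9 = F2 BA B3 8F.
Leading byte 0xF2 = 11110010 matches 11110xxx → 4-byte sequence.
Byte 1: 0xF2 = 11110010, payload 010 (3 bits).
Byte 2: 0xBA = 10111010 (10xxxxxx ✓), payload 111010.
Byte 3: 0xB3 = 10110011 (10xxxxxx ✓), payload 110011.
Byte 4: 0x8F = 10001111 (10xxxxxx ✓), payload 001111.
Concatenate: 010111010110011001111 = 0xBACCF (21 bits → U+BACCF).

U+BACCF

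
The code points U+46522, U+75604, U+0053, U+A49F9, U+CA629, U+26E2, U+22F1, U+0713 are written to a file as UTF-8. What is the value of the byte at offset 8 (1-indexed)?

1-indexed offset 8 is 0-indexed offset 7.
U+46522 → 4-byte form F1 86 94 A2 at offsets 0–3.
U+75604 → 4-byte form F1 B5 98 84 at offsets 4–7.
Offset 7 falls in char 2's range; it's byte 4 of F1 B5 98 84 = 0x84.

0x84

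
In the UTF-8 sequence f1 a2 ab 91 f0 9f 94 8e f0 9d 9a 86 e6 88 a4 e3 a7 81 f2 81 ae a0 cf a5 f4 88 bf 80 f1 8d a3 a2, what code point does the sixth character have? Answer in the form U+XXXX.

Offset 0: leading byte 0xF1 = 11110001 → 4-byte char #1 = F1 A2 AB 91.
Offset 4: leading byte 0xF0 = 11110000 → 4-byte char #2 = F0 9F 94 8E.
Offset 8: leading byte 0xF0 = 11110000 → 4-byte char #3 = F0 9D 9A 86.
Offset 12: leading byte 0xE6 = 11100110 → 3-byte char #4 = E6 88 A4.
Offset 15: leading byte 0xE3 = 11100011 → 3-byte char #5 = E3 A7 81.
Offset 18: leading byte 0xF2 = 11110010 → 4-byte char #6 = F2 81 AE A0.
Leading byte 0xF2 = 11110010 matches 11110xxx → 4-byte sequence.
Byte 1: 0xF2 = 11110010, payload 010 (3 bits).
Byte 2: 0x81 = 10000001 (10xxxxxx ✓), payload 000001.
Byte 3: 0xAE = 10101110 (10xxxxxx ✓), payload 101110.
Byte 4: 0xA0 = 10100000 (10xxxxxx ✓), payload 100000.
Concatenate: 010000001101110100000 = 0x81BA0 (21 bits → U+81BA0).

U+81BA0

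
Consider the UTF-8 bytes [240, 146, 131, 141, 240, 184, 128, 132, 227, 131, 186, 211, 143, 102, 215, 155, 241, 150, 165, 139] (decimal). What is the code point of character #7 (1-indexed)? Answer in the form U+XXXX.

U+5694B

Offset 0: leading byte 0xF0 = 11110000 → 4-byte char #1 = F0 92 83 8D.
Offset 4: leading byte 0xF0 = 11110000 → 4-byte char #2 = F0 B8 80 84.
Offset 8: leading byte 0xE3 = 11100011 → 3-byte char #3 = E3 83 BA.
Offset 11: leading byte 0xD3 = 11010011 → 2-byte char #4 = D3 8F.
Offset 13: leading byte 0x66 = 01100110 → 1-byte char #5 = 66.
Offset 14: leading byte 0xD7 = 11010111 → 2-byte char #6 = D7 9B.
Offset 16: leading byte 0xF1 = 11110001 → 4-byte char #7 = F1 96 A5 8B.
Leading byte 0xF1 = 11110001 matches 11110xxx → 4-byte sequence.
Byte 1: 0xF1 = 11110001, payload 001 (3 bits).
Byte 2: 0x96 = 10010110 (10xxxxxx ✓), payload 010110.
Byte 3: 0xA5 = 10100101 (10xxxxxx ✓), payload 100101.
Byte 4: 0x8B = 10001011 (10xxxxxx ✓), payload 001011.
Concatenate: 001010110100101001011 = 0x5694B (21 bits → U+5694B).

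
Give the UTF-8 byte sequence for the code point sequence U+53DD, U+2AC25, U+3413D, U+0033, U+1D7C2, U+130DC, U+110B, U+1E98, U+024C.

U+53DD: 3-byte form → E5 8F 9D.
U+2AC25: 4-byte form → F0 AA B0 A5.
U+3413D: 4-byte form → F0 B4 84 BD.
U+0033: 1-byte form → 33.
U+1D7C2: 4-byte form → F0 9D 9F 82.
U+130DC: 4-byte form → F0 93 83 9C.
U+110B: 3-byte form → E1 84 8B.
U+1E98: 3-byte form → E1 BA 98.
U+024C: 2-byte form → C9 8C.
Concatenated (28 bytes): E5 8F 9D F0 AA B0 A5 F0 B4 84 BD 33 F0 9D 9F 82 F0 93 83 9C E1 84 8B E1 BA 98 C9 8C.

E5 8F 9D F0 AA B0 A5 F0 B4 84 BD 33 F0 9D 9F 82 F0 93 83 9C E1 84 8B E1 BA 98 C9 8C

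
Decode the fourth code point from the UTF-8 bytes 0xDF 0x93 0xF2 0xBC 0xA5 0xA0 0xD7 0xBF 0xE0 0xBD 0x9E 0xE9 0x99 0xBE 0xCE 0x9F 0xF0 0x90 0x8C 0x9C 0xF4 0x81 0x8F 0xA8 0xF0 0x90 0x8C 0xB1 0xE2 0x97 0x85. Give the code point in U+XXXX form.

U+0F5E

Offset 0: leading byte 0xDF = 11011111 → 2-byte char #1 = DF 93.
Offset 2: leading byte 0xF2 = 11110010 → 4-byte char #2 = F2 BC A5 A0.
Offset 6: leading byte 0xD7 = 11010111 → 2-byte char #3 = D7 BF.
Offset 8: leading byte 0xE0 = 11100000 → 3-byte char #4 = E0 BD 9E.
Leading byte 0xE0 = 11100000 matches 1110xxxx → 3-byte sequence.
Byte 1: 0xE0 = 11100000, payload 0000 (4 bits).
Byte 2: 0xBD = 10111101 (10xxxxxx ✓), payload 111101.
Byte 3: 0x9E = 10011110 (10xxxxxx ✓), payload 011110.
Concatenate: 0000111101011110 = 0xF5E (16 bits → U+0F5E).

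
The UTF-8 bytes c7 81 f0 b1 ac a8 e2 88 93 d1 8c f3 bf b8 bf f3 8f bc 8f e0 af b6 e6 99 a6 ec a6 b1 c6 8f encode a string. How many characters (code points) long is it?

Byte at offset 0: 0xC7 = 11000111 → 2-byte char (#1). Advance 2.
Byte at offset 2: 0xF0 = 11110000 → 4-byte char (#2). Advance 4.
Byte at offset 6: 0xE2 = 11100010 → 3-byte char (#3). Advance 3.
Byte at offset 9: 0xD1 = 11010001 → 2-byte char (#4). Advance 2.
Byte at offset 11: 0xF3 = 11110011 → 4-byte char (#5). Advance 4.
Byte at offset 15: 0xF3 = 11110011 → 4-byte char (#6). Advance 4.
Byte at offset 19: 0xE0 = 11100000 → 3-byte char (#7). Advance 3.
Byte at offset 22: 0xE6 = 11100110 → 3-byte char (#8). Advance 3.
Byte at offset 25: 0xEC = 11101100 → 3-byte char (#9). Advance 3.
Byte at offset 28: 0xC6 = 11000110 → 2-byte char (#10). Advance 2.
Reached end at offset 30 after 10 code points.

10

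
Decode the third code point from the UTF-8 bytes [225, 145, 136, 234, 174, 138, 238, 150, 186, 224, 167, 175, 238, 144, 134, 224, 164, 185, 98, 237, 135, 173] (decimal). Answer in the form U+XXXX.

Offset 0: leading byte 0xE1 = 11100001 → 3-byte char #1 = E1 91 88.
Offset 3: leading byte 0xEA = 11101010 → 3-byte char #2 = EA AE 8A.
Offset 6: leading byte 0xEE = 11101110 → 3-byte char #3 = EE 96 BA.
Leading byte 0xEE = 11101110 matches 1110xxxx → 3-byte sequence.
Byte 1: 0xEE = 11101110, payload 1110 (4 bits).
Byte 2: 0x96 = 10010110 (10xxxxxx ✓), payload 010110.
Byte 3: 0xBA = 10111010 (10xxxxxx ✓), payload 111010.
Concatenate: 1110010110111010 = 0xE5BA (16 bits → U+E5BA).

U+E5BA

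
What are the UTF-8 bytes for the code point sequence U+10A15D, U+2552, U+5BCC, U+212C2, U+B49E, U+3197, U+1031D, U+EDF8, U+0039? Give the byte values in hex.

F4 8A 85 9D E2 95 92 E5 AF 8C F0 A1 8B 82 EB 92 9E E3 86 97 F0 90 8C 9D EE B7 B8 39

U+10A15D: 4-byte form → F4 8A 85 9D.
U+2552: 3-byte form → E2 95 92.
U+5BCC: 3-byte form → E5 AF 8C.
U+212C2: 4-byte form → F0 A1 8B 82.
U+B49E: 3-byte form → EB 92 9E.
U+3197: 3-byte form → E3 86 97.
U+1031D: 4-byte form → F0 90 8C 9D.
U+EDF8: 3-byte form → EE B7 B8.
U+0039: 1-byte form → 39.
Concatenated (28 bytes): F4 8A 85 9D E2 95 92 E5 AF 8C F0 A1 8B 82 EB 92 9E E3 86 97 F0 90 8C 9D EE B7 B8 39.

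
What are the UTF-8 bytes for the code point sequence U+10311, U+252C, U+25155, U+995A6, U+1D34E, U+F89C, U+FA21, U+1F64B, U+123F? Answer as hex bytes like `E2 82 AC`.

U+10311: 4-byte form → F0 90 8C 91.
U+252C: 3-byte form → E2 94 AC.
U+25155: 4-byte form → F0 A5 85 95.
U+995A6: 4-byte form → F2 99 96 A6.
U+1D34E: 4-byte form → F0 9D 8D 8E.
U+F89C: 3-byte form → EF A2 9C.
U+FA21: 3-byte form → EF A8 A1.
U+1F64B: 4-byte form → F0 9F 99 8B.
U+123F: 3-byte form → E1 88 BF.
Concatenated (32 bytes): F0 90 8C 91 E2 94 AC F0 A5 85 95 F2 99 96 A6 F0 9D 8D 8E EF A2 9C EF A8 A1 F0 9F 99 8B E1 88 BF.

F0 90 8C 91 E2 94 AC F0 A5 85 95 F2 99 96 A6 F0 9D 8D 8E EF A2 9C EF A8 A1 F0 9F 99 8B E1 88 BF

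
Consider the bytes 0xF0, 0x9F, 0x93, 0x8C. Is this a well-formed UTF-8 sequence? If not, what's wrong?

Leading byte 0xF0 = 11110000 → 4-byte form.
Continuation bytes 0x9F=10011111, 0x93=10010011, 0x8C=10001100 all match 10xxxxxx.
Decoded value 0x1F4CC is ≥ 0x10000 (shortest form) and not a surrogate.

valid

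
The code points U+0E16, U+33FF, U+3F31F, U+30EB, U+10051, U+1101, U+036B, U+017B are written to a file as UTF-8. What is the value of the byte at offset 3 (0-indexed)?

0xE3

U+0E16 → 3-byte form E0 B8 96 at offsets 0–2.
U+33FF → 3-byte form E3 8F BF at offsets 3–5.
Offset 3 falls in char 2's range; it's byte 1 of E3 8F BF = 0xE3.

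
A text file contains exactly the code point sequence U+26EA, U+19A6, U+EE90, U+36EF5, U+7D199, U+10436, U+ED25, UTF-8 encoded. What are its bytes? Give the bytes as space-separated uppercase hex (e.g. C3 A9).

E2 9B AA E1 A6 A6 EE BA 90 F0 B6 BB B5 F1 BD 86 99 F0 90 90 B6 EE B4 A5

U+26EA: 3-byte form → E2 9B AA.
U+19A6: 3-byte form → E1 A6 A6.
U+EE90: 3-byte form → EE BA 90.
U+36EF5: 4-byte form → F0 B6 BB B5.
U+7D199: 4-byte form → F1 BD 86 99.
U+10436: 4-byte form → F0 90 90 B6.
U+ED25: 3-byte form → EE B4 A5.
Concatenated (24 bytes): E2 9B AA E1 A6 A6 EE BA 90 F0 B6 BB B5 F1 BD 86 99 F0 90 90 B6 EE B4 A5.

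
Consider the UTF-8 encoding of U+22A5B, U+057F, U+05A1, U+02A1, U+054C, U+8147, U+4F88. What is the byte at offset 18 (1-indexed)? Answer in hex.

1-indexed offset 18 is 0-indexed offset 17.
U+22A5B → 4-byte form F0 A2 A9 9B at offsets 0–3.
U+057F → 2-byte form D5 BF at offsets 4–5.
U+05A1 → 2-byte form D6 A1 at offsets 6–7.
U+02A1 → 2-byte form CA A1 at offsets 8–9.
U+054C → 2-byte form D5 8C at offsets 10–11.
U+8147 → 3-byte form E8 85 87 at offsets 12–14.
U+4F88 → 3-byte form E4 BE 88 at offsets 15–17.
Offset 17 falls in char 7's range; it's byte 3 of E4 BE 88 = 0x88.

0x88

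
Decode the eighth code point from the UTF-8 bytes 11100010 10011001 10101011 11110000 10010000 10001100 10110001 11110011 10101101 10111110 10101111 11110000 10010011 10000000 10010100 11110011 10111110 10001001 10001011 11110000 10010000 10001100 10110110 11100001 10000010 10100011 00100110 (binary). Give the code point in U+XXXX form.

U+0026

Offset 0: leading byte 0xE2 = 11100010 → 3-byte char #1 = E2 99 AB.
Offset 3: leading byte 0xF0 = 11110000 → 4-byte char #2 = F0 90 8C B1.
Offset 7: leading byte 0xF3 = 11110011 → 4-byte char #3 = F3 AD BE AF.
Offset 11: leading byte 0xF0 = 11110000 → 4-byte char #4 = F0 93 80 94.
Offset 15: leading byte 0xF3 = 11110011 → 4-byte char #5 = F3 BE 89 8B.
Offset 19: leading byte 0xF0 = 11110000 → 4-byte char #6 = F0 90 8C B6.
Offset 23: leading byte 0xE1 = 11100001 → 3-byte char #7 = E1 82 A3.
Offset 26: leading byte 0x26 = 00100110 → 1-byte char #8 = 26.
Leading byte 0x26 = 00100110 matches 0xxxxxxx → 1-byte sequence.
Byte 1: 0x26 = 00100110, payload 0100110 (7 bits).
Concatenate: 0100110 = 0x26 (7 bits → U+0026).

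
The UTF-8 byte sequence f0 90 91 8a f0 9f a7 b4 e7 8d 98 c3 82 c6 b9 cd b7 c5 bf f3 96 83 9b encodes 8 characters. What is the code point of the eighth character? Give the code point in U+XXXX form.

U+D60DB

Offset 0: leading byte 0xF0 = 11110000 → 4-byte char #1 = F0 90 91 8A.
Offset 4: leading byte 0xF0 = 11110000 → 4-byte char #2 = F0 9F A7 B4.
Offset 8: leading byte 0xE7 = 11100111 → 3-byte char #3 = E7 8D 98.
Offset 11: leading byte 0xC3 = 11000011 → 2-byte char #4 = C3 82.
Offset 13: leading byte 0xC6 = 11000110 → 2-byte char #5 = C6 B9.
Offset 15: leading byte 0xCD = 11001101 → 2-byte char #6 = CD B7.
Offset 17: leading byte 0xC5 = 11000101 → 2-byte char #7 = C5 BF.
Offset 19: leading byte 0xF3 = 11110011 → 4-byte char #8 = F3 96 83 9B.
Leading byte 0xF3 = 11110011 matches 11110xxx → 4-byte sequence.
Byte 1: 0xF3 = 11110011, payload 011 (3 bits).
Byte 2: 0x96 = 10010110 (10xxxxxx ✓), payload 010110.
Byte 3: 0x83 = 10000011 (10xxxxxx ✓), payload 000011.
Byte 4: 0x9B = 10011011 (10xxxxxx ✓), payload 011011.
Concatenate: 011010110000011011011 = 0xD60DB (21 bits → U+D60DB).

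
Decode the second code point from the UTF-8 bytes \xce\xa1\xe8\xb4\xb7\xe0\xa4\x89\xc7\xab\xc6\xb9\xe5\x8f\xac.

Offset 0: leading byte 0xCE = 11001110 → 2-byte char #1 = CE A1.
Offset 2: leading byte 0xE8 = 11101000 → 3-byte char #2 = E8 B4 B7.
Leading byte 0xE8 = 11101000 matches 1110xxxx → 3-byte sequence.
Byte 1: 0xE8 = 11101000, payload 1000 (4 bits).
Byte 2: 0xB4 = 10110100 (10xxxxxx ✓), payload 110100.
Byte 3: 0xB7 = 10110111 (10xxxxxx ✓), payload 110111.
Concatenate: 1000110100110111 = 0x8D37 (16 bits → U+8D37).

U+8D37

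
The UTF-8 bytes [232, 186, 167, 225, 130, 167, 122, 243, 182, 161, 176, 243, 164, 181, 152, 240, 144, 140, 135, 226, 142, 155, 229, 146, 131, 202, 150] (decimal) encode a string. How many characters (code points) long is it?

Byte at offset 0: 0xE8 = 11101000 → 3-byte char (#1). Advance 3.
Byte at offset 3: 0xE1 = 11100001 → 3-byte char (#2). Advance 3.
Byte at offset 6: 0x7A = 01111010 → 1-byte char (#3). Advance 1.
Byte at offset 7: 0xF3 = 11110011 → 4-byte char (#4). Advance 4.
Byte at offset 11: 0xF3 = 11110011 → 4-byte char (#5). Advance 4.
Byte at offset 15: 0xF0 = 11110000 → 4-byte char (#6). Advance 4.
Byte at offset 19: 0xE2 = 11100010 → 3-byte char (#7). Advance 3.
Byte at offset 22: 0xE5 = 11100101 → 3-byte char (#8). Advance 3.
Byte at offset 25: 0xCA = 11001010 → 2-byte char (#9). Advance 2.
Reached end at offset 27 after 9 code points.

9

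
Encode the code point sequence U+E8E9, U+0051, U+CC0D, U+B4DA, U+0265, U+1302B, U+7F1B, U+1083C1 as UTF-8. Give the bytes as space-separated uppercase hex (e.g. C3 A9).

U+E8E9: 3-byte form → EE A3 A9.
U+0051: 1-byte form → 51.
U+CC0D: 3-byte form → EC B0 8D.
U+B4DA: 3-byte form → EB 93 9A.
U+0265: 2-byte form → C9 A5.
U+1302B: 4-byte form → F0 93 80 AB.
U+7F1B: 3-byte form → E7 BC 9B.
U+1083C1: 4-byte form → F4 88 8F 81.
Concatenated (23 bytes): EE A3 A9 51 EC B0 8D EB 93 9A C9 A5 F0 93 80 AB E7 BC 9B F4 88 8F 81.

EE A3 A9 51 EC B0 8D EB 93 9A C9 A5 F0 93 80 AB E7 BC 9B F4 88 8F 81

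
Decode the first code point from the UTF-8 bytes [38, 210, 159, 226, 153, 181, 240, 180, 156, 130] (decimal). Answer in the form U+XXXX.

Offset 0: leading byte 0x26 = 00100110 → 1-byte char #1 = 26.
Leading byte 0x26 = 00100110 matches 0xxxxxxx → 1-byte sequence.
Byte 1: 0x26 = 00100110, payload 0100110 (7 bits).
Concatenate: 0100110 = 0x26 (7 bits → U+0026).

U+0026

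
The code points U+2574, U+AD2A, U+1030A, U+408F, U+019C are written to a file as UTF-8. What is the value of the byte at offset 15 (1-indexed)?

1-indexed offset 15 is 0-indexed offset 14.
U+2574 → 3-byte form E2 95 B4 at offsets 0–2.
U+AD2A → 3-byte form EA B4 AA at offsets 3–5.
U+1030A → 4-byte form F0 90 8C 8A at offsets 6–9.
U+408F → 3-byte form E4 82 8F at offsets 10–12.
U+019C → 2-byte form C6 9C at offsets 13–14.
Offset 14 falls in char 5's range; it's byte 2 of C6 9C = 0x9C.

0x9C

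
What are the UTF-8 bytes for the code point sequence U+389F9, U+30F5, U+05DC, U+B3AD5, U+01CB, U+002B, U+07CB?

F0 B8 A7 B9 E3 83 B5 D7 9C F2 B3 AB 95 C7 8B 2B DF 8B

U+389F9: 4-byte form → F0 B8 A7 B9.
U+30F5: 3-byte form → E3 83 B5.
U+05DC: 2-byte form → D7 9C.
U+B3AD5: 4-byte form → F2 B3 AB 95.
U+01CB: 2-byte form → C7 8B.
U+002B: 1-byte form → 2B.
U+07CB: 2-byte form → DF 8B.
Concatenated (18 bytes): F0 B8 A7 B9 E3 83 B5 D7 9C F2 B3 AB 95 C7 8B 2B DF 8B.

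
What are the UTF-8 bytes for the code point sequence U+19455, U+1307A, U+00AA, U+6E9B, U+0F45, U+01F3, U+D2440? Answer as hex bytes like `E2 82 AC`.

U+19455: 4-byte form → F0 99 91 95.
U+1307A: 4-byte form → F0 93 81 BA.
U+00AA: 2-byte form → C2 AA.
U+6E9B: 3-byte form → E6 BA 9B.
U+0F45: 3-byte form → E0 BD 85.
U+01F3: 2-byte form → C7 B3.
U+D2440: 4-byte form → F3 92 91 80.
Concatenated (22 bytes): F0 99 91 95 F0 93 81 BA C2 AA E6 BA 9B E0 BD 85 C7 B3 F3 92 91 80.

F0 99 91 95 F0 93 81 BA C2 AA E6 BA 9B E0 BD 85 C7 B3 F3 92 91 80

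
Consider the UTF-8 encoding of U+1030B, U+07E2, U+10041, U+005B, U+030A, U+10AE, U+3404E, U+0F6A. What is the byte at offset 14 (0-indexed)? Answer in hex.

0x82

U+1030B → 4-byte form F0 90 8C 8B at offsets 0–3.
U+07E2 → 2-byte form DF A2 at offsets 4–5.
U+10041 → 4-byte form F0 90 81 81 at offsets 6–9.
U+005B → 1-byte form 5B at offsets 10–10.
U+030A → 2-byte form CC 8A at offsets 11–12.
U+10AE → 3-byte form E1 82 AE at offsets 13–15.
Offset 14 falls in char 6's range; it's byte 2 of E1 82 AE = 0x82.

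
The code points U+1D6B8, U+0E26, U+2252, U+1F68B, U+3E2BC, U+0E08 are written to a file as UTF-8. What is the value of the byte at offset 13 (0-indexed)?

U+1D6B8 → 4-byte form F0 9D 9A B8 at offsets 0–3.
U+0E26 → 3-byte form E0 B8 A6 at offsets 4–6.
U+2252 → 3-byte form E2 89 92 at offsets 7–9.
U+1F68B → 4-byte form F0 9F 9A 8B at offsets 10–13.
Offset 13 falls in char 4's range; it's byte 4 of F0 9F 9A 8B = 0x8B.

0x8B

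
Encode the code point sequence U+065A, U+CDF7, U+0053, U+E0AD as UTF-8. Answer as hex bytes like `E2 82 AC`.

U+065A: 2-byte form → D9 9A.
U+CDF7: 3-byte form → EC B7 B7.
U+0053: 1-byte form → 53.
U+E0AD: 3-byte form → EE 82 AD.
Concatenated (9 bytes): D9 9A EC B7 B7 53 EE 82 AD.

D9 9A EC B7 B7 53 EE 82 AD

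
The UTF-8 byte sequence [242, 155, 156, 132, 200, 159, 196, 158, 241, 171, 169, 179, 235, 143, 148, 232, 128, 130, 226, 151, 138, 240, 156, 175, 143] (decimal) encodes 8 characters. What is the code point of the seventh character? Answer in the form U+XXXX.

Offset 0: leading byte 0xF2 = 11110010 → 4-byte char #1 = F2 9B 9C 84.
Offset 4: leading byte 0xC8 = 11001000 → 2-byte char #2 = C8 9F.
Offset 6: leading byte 0xC4 = 11000100 → 2-byte char #3 = C4 9E.
Offset 8: leading byte 0xF1 = 11110001 → 4-byte char #4 = F1 AB A9 B3.
Offset 12: leading byte 0xEB = 11101011 → 3-byte char #5 = EB 8F 94.
Offset 15: leading byte 0xE8 = 11101000 → 3-byte char #6 = E8 80 82.
Offset 18: leading byte 0xE2 = 11100010 → 3-byte char #7 = E2 97 8A.
Leading byte 0xE2 = 11100010 matches 1110xxxx → 3-byte sequence.
Byte 1: 0xE2 = 11100010, payload 0010 (4 bits).
Byte 2: 0x97 = 10010111 (10xxxxxx ✓), payload 010111.
Byte 3: 0x8A = 10001010 (10xxxxxx ✓), payload 001010.
Concatenate: 0010010111001010 = 0x25CA (16 bits → U+25CA).

U+25CA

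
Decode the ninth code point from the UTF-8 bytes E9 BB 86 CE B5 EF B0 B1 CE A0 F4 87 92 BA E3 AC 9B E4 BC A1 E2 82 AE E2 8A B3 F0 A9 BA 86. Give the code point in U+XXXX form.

U+22B3

Offset 0: leading byte 0xE9 = 11101001 → 3-byte char #1 = E9 BB 86.
Offset 3: leading byte 0xCE = 11001110 → 2-byte char #2 = CE B5.
Offset 5: leading byte 0xEF = 11101111 → 3-byte char #3 = EF B0 B1.
Offset 8: leading byte 0xCE = 11001110 → 2-byte char #4 = CE A0.
Offset 10: leading byte 0xF4 = 11110100 → 4-byte char #5 = F4 87 92 BA.
Offset 14: leading byte 0xE3 = 11100011 → 3-byte char #6 = E3 AC 9B.
Offset 17: leading byte 0xE4 = 11100100 → 3-byte char #7 = E4 BC A1.
Offset 20: leading byte 0xE2 = 11100010 → 3-byte char #8 = E2 82 AE.
Offset 23: leading byte 0xE2 = 11100010 → 3-byte char #9 = E2 8A B3.
Leading byte 0xE2 = 11100010 matches 1110xxxx → 3-byte sequence.
Byte 1: 0xE2 = 11100010, payload 0010 (4 bits).
Byte 2: 0x8A = 10001010 (10xxxxxx ✓), payload 001010.
Byte 3: 0xB3 = 10110011 (10xxxxxx ✓), payload 110011.
Concatenate: 0010001010110011 = 0x22B3 (16 bits → U+22B3).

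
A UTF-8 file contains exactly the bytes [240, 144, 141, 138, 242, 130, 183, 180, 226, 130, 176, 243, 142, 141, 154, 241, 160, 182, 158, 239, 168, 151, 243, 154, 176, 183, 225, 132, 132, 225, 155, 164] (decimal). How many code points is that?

Byte at offset 0: 0xF0 = 11110000 → 4-byte char (#1). Advance 4.
Byte at offset 4: 0xF2 = 11110010 → 4-byte char (#2). Advance 4.
Byte at offset 8: 0xE2 = 11100010 → 3-byte char (#3). Advance 3.
Byte at offset 11: 0xF3 = 11110011 → 4-byte char (#4). Advance 4.
Byte at offset 15: 0xF1 = 11110001 → 4-byte char (#5). Advance 4.
Byte at offset 19: 0xEF = 11101111 → 3-byte char (#6). Advance 3.
Byte at offset 22: 0xF3 = 11110011 → 4-byte char (#7). Advance 4.
Byte at offset 26: 0xE1 = 11100001 → 3-byte char (#8). Advance 3.
Byte at offset 29: 0xE1 = 11100001 → 3-byte char (#9). Advance 3.
Reached end at offset 32 after 9 code points.

9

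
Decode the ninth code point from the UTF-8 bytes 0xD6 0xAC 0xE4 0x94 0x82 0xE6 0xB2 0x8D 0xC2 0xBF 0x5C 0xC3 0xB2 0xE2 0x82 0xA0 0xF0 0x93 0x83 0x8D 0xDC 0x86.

Offset 0: leading byte 0xD6 = 11010110 → 2-byte char #1 = D6 AC.
Offset 2: leading byte 0xE4 = 11100100 → 3-byte char #2 = E4 94 82.
Offset 5: leading byte 0xE6 = 11100110 → 3-byte char #3 = E6 B2 8D.
Offset 8: leading byte 0xC2 = 11000010 → 2-byte char #4 = C2 BF.
Offset 10: leading byte 0x5C = 01011100 → 1-byte char #5 = 5C.
Offset 11: leading byte 0xC3 = 11000011 → 2-byte char #6 = C3 B2.
Offset 13: leading byte 0xE2 = 11100010 → 3-byte char #7 = E2 82 A0.
Offset 16: leading byte 0xF0 = 11110000 → 4-byte char #8 = F0 93 83 8D.
Offset 20: leading byte 0xDC = 11011100 → 2-byte char #9 = DC 86.
Leading byte 0xDC = 11011100 matches 110xxxxx → 2-byte sequence.
Byte 1: 0xDC = 11011100, payload 11100 (5 bits).
Byte 2: 0x86 = 10000110 (10xxxxxx ✓), payload 000110.
Concatenate: 11100000110 = 0x706 (11 bits → U+0706).

U+0706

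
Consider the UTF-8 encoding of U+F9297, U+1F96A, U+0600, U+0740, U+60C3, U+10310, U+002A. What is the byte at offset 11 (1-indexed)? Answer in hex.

1-indexed offset 11 is 0-indexed offset 10.
U+F9297 → 4-byte form F3 B9 8A 97 at offsets 0–3.
U+1F96A → 4-byte form F0 9F A5 AA at offsets 4–7.
U+0600 → 2-byte form D8 80 at offsets 8–9.
U+0740 → 2-byte form DD 80 at offsets 10–11.
Offset 10 falls in char 4's range; it's byte 1 of DD 80 = 0xDD.

0xDD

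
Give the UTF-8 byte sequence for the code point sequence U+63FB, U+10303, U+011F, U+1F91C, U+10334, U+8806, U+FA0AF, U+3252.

U+63FB: 3-byte form → E6 8F BB.
U+10303: 4-byte form → F0 90 8C 83.
U+011F: 2-byte form → C4 9F.
U+1F91C: 4-byte form → F0 9F A4 9C.
U+10334: 4-byte form → F0 90 8C B4.
U+8806: 3-byte form → E8 A0 86.
U+FA0AF: 4-byte form → F3 BA 82 AF.
U+3252: 3-byte form → E3 89 92.
Concatenated (27 bytes): E6 8F BB F0 90 8C 83 C4 9F F0 9F A4 9C F0 90 8C B4 E8 A0 86 F3 BA 82 AF E3 89 92.

E6 8F BB F0 90 8C 83 C4 9F F0 9F A4 9C F0 90 8C B4 E8 A0 86 F3 BA 82 AF E3 89 92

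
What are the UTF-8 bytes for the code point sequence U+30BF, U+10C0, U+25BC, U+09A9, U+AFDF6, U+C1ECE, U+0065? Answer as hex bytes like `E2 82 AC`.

U+30BF: 3-byte form → E3 82 BF.
U+10C0: 3-byte form → E1 83 80.
U+25BC: 3-byte form → E2 96 BC.
U+09A9: 3-byte form → E0 A6 A9.
U+AFDF6: 4-byte form → F2 AF B7 B6.
U+C1ECE: 4-byte form → F3 81 BB 8E.
U+0065: 1-byte form → 65.
Concatenated (21 bytes): E3 82 BF E1 83 80 E2 96 BC E0 A6 A9 F2 AF B7 B6 F3 81 BB 8E 65.

E3 82 BF E1 83 80 E2 96 BC E0 A6 A9 F2 AF B7 B6 F3 81 BB 8E 65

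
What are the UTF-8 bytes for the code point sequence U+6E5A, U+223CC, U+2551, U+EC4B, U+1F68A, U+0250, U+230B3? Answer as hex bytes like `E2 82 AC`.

U+6E5A: 3-byte form → E6 B9 9A.
U+223CC: 4-byte form → F0 A2 8F 8C.
U+2551: 3-byte form → E2 95 91.
U+EC4B: 3-byte form → EE B1 8B.
U+1F68A: 4-byte form → F0 9F 9A 8A.
U+0250: 2-byte form → C9 90.
U+230B3: 4-byte form → F0 A3 82 B3.
Concatenated (23 bytes): E6 B9 9A F0 A2 8F 8C E2 95 91 EE B1 8B F0 9F 9A 8A C9 90 F0 A3 82 B3.

E6 B9 9A F0 A2 8F 8C E2 95 91 EE B1 8B F0 9F 9A 8A C9 90 F0 A3 82 B3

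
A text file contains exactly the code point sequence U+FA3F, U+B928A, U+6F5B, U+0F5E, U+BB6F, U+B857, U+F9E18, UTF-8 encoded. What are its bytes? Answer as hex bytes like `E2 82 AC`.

U+FA3F: 3-byte form → EF A8 BF.
U+B928A: 4-byte form → F2 B9 8A 8A.
U+6F5B: 3-byte form → E6 BD 9B.
U+0F5E: 3-byte form → E0 BD 9E.
U+BB6F: 3-byte form → EB AD AF.
U+B857: 3-byte form → EB A1 97.
U+F9E18: 4-byte form → F3 B9 B8 98.
Concatenated (23 bytes): EF A8 BF F2 B9 8A 8A E6 BD 9B E0 BD 9E EB AD AF EB A1 97 F3 B9 B8 98.

EF A8 BF F2 B9 8A 8A E6 BD 9B E0 BD 9E EB AD AF EB A1 97 F3 B9 B8 98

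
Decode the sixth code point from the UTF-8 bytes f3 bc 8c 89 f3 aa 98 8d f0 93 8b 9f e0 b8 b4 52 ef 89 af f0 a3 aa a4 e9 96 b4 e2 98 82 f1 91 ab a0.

Offset 0: leading byte 0xF3 = 11110011 → 4-byte char #1 = F3 BC 8C 89.
Offset 4: leading byte 0xF3 = 11110011 → 4-byte char #2 = F3 AA 98 8D.
Offset 8: leading byte 0xF0 = 11110000 → 4-byte char #3 = F0 93 8B 9F.
Offset 12: leading byte 0xE0 = 11100000 → 3-byte char #4 = E0 B8 B4.
Offset 15: leading byte 0x52 = 01010010 → 1-byte char #5 = 52.
Offset 16: leading byte 0xEF = 11101111 → 3-byte char #6 = EF 89 AF.
Leading byte 0xEF = 11101111 matches 1110xxxx → 3-byte sequence.
Byte 1: 0xEF = 11101111, payload 1111 (4 bits).
Byte 2: 0x89 = 10001001 (10xxxxxx ✓), payload 001001.
Byte 3: 0xAF = 10101111 (10xxxxxx ✓), payload 101111.
Concatenate: 1111001001101111 = 0xF26F (16 bits → U+F26F).

U+F26F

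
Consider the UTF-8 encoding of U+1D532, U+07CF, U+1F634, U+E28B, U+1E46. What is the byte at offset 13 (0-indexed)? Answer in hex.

0xE1

U+1D532 → 4-byte form F0 9D 94 B2 at offsets 0–3.
U+07CF → 2-byte form DF 8F at offsets 4–5.
U+1F634 → 4-byte form F0 9F 98 B4 at offsets 6–9.
U+E28B → 3-byte form EE 8A 8B at offsets 10–12.
U+1E46 → 3-byte form E1 B9 86 at offsets 13–15.
Offset 13 falls in char 5's range; it's byte 1 of E1 B9 86 = 0xE1.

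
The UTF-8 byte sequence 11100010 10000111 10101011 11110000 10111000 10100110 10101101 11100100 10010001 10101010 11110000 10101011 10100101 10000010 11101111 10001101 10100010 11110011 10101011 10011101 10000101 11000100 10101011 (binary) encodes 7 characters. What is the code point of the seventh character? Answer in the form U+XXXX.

Offset 0: leading byte 0xE2 = 11100010 → 3-byte char #1 = E2 87 AB.
Offset 3: leading byte 0xF0 = 11110000 → 4-byte char #2 = F0 B8 A6 AD.
Offset 7: leading byte 0xE4 = 11100100 → 3-byte char #3 = E4 91 AA.
Offset 10: leading byte 0xF0 = 11110000 → 4-byte char #4 = F0 AB A5 82.
Offset 14: leading byte 0xEF = 11101111 → 3-byte char #5 = EF 8D A2.
Offset 17: leading byte 0xF3 = 11110011 → 4-byte char #6 = F3 AB 9D 85.
Offset 21: leading byte 0xC4 = 11000100 → 2-byte char #7 = C4 AB.
Leading byte 0xC4 = 11000100 matches 110xxxxx → 2-byte sequence.
Byte 1: 0xC4 = 11000100, payload 00100 (5 bits).
Byte 2: 0xAB = 10101011 (10xxxxxx ✓), payload 101011.
Concatenate: 00100101011 = 0x12B (11 bits → U+012B).

U+012B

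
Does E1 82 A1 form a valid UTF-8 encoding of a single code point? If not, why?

valid

Leading byte 0xE1 = 11100001 → 3-byte form.
Continuation bytes 0x82=10000010, 0xA1=10100001 all match 10xxxxxx.
Decoded value 0x10A1 is ≥ 0x800 (shortest form) and not a surrogate.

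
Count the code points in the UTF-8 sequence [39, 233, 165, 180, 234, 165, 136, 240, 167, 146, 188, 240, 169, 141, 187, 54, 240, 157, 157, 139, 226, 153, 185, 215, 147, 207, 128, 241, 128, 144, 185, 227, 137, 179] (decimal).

12

Byte at offset 0: 0x27 = 00100111 → 1-byte char (#1). Advance 1.
Byte at offset 1: 0xE9 = 11101001 → 3-byte char (#2). Advance 3.
Byte at offset 4: 0xEA = 11101010 → 3-byte char (#3). Advance 3.
Byte at offset 7: 0xF0 = 11110000 → 4-byte char (#4). Advance 4.
Byte at offset 11: 0xF0 = 11110000 → 4-byte char (#5). Advance 4.
Byte at offset 15: 0x36 = 00110110 → 1-byte char (#6). Advance 1.
Byte at offset 16: 0xF0 = 11110000 → 4-byte char (#7). Advance 4.
Byte at offset 20: 0xE2 = 11100010 → 3-byte char (#8). Advance 3.
Byte at offset 23: 0xD7 = 11010111 → 2-byte char (#9). Advance 2.
Byte at offset 25: 0xCF = 11001111 → 2-byte char (#10). Advance 2.
Byte at offset 27: 0xF1 = 11110001 → 4-byte char (#11). Advance 4.
Byte at offset 31: 0xE3 = 11100011 → 3-byte char (#12). Advance 3.
Reached end at offset 34 after 12 code points.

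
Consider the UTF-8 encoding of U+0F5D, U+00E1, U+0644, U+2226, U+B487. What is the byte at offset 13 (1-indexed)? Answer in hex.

0x87

1-indexed offset 13 is 0-indexed offset 12.
U+0F5D → 3-byte form E0 BD 9D at offsets 0–2.
U+00E1 → 2-byte form C3 A1 at offsets 3–4.
U+0644 → 2-byte form D9 84 at offsets 5–6.
U+2226 → 3-byte form E2 88 A6 at offsets 7–9.
U+B487 → 3-byte form EB 92 87 at offsets 10–12.
Offset 12 falls in char 5's range; it's byte 3 of EB 92 87 = 0x87.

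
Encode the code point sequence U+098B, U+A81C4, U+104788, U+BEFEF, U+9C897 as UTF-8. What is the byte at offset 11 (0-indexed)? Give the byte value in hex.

0xF2

U+098B → 3-byte form E0 A6 8B at offsets 0–2.
U+A81C4 → 4-byte form F2 A8 87 84 at offsets 3–6.
U+104788 → 4-byte form F4 84 9E 88 at offsets 7–10.
U+BEFEF → 4-byte form F2 BE BF AF at offsets 11–14.
Offset 11 falls in char 4's range; it's byte 1 of F2 BE BF AF = 0xF2.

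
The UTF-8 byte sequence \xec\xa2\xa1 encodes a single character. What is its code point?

Leading byte 0xEC = 11101100 matches 1110xxxx → 3-byte sequence.
Byte 1: 0xEC = 11101100, payload 1100 (4 bits).
Byte 2: 0xA2 = 10100010 (10xxxxxx ✓), payload 100010.
Byte 3: 0xA1 = 10100001 (10xxxxxx ✓), payload 100001.
Concatenate: 1100100010100001 = 0xC8A1 (16 bits → U+C8A1).

U+C8A1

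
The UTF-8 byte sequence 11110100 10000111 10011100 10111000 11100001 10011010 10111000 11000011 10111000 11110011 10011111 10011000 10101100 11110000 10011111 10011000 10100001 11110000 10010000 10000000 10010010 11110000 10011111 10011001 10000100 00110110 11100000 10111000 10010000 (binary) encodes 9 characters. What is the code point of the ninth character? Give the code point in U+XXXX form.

U+0E10

Offset 0: leading byte 0xF4 = 11110100 → 4-byte char #1 = F4 87 9C B8.
Offset 4: leading byte 0xE1 = 11100001 → 3-byte char #2 = E1 9A B8.
Offset 7: leading byte 0xC3 = 11000011 → 2-byte char #3 = C3 B8.
Offset 9: leading byte 0xF3 = 11110011 → 4-byte char #4 = F3 9F 98 AC.
Offset 13: leading byte 0xF0 = 11110000 → 4-byte char #5 = F0 9F 98 A1.
Offset 17: leading byte 0xF0 = 11110000 → 4-byte char #6 = F0 90 80 92.
Offset 21: leading byte 0xF0 = 11110000 → 4-byte char #7 = F0 9F 99 84.
Offset 25: leading byte 0x36 = 00110110 → 1-byte char #8 = 36.
Offset 26: leading byte 0xE0 = 11100000 → 3-byte char #9 = E0 B8 90.
Leading byte 0xE0 = 11100000 matches 1110xxxx → 3-byte sequence.
Byte 1: 0xE0 = 11100000, payload 0000 (4 bits).
Byte 2: 0xB8 = 10111000 (10xxxxxx ✓), payload 111000.
Byte 3: 0x90 = 10010000 (10xxxxxx ✓), payload 010000.
Concatenate: 0000111000010000 = 0xE10 (16 bits → U+0E10).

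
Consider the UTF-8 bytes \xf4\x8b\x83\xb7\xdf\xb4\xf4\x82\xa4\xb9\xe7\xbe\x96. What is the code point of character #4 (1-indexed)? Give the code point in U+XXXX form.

Offset 0: leading byte 0xF4 = 11110100 → 4-byte char #1 = F4 8B 83 B7.
Offset 4: leading byte 0xDF = 11011111 → 2-byte char #2 = DF B4.
Offset 6: leading byte 0xF4 = 11110100 → 4-byte char #3 = F4 82 A4 B9.
Offset 10: leading byte 0xE7 = 11100111 → 3-byte char #4 = E7 BE 96.
Leading byte 0xE7 = 11100111 matches 1110xxxx → 3-byte sequence.
Byte 1: 0xE7 = 11100111, payload 0111 (4 bits).
Byte 2: 0xBE = 10111110 (10xxxxxx ✓), payload 111110.
Byte 3: 0x96 = 10010110 (10xxxxxx ✓), payload 010110.
Concatenate: 0111111110010110 = 0x7F96 (16 bits → U+7F96).

U+7F96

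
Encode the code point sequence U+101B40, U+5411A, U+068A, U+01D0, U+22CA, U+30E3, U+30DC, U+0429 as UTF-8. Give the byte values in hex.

U+101B40: 4-byte form → F4 81 AD 80.
U+5411A: 4-byte form → F1 94 84 9A.
U+068A: 2-byte form → DA 8A.
U+01D0: 2-byte form → C7 90.
U+22CA: 3-byte form → E2 8B 8A.
U+30E3: 3-byte form → E3 83 A3.
U+30DC: 3-byte form → E3 83 9C.
U+0429: 2-byte form → D0 A9.
Concatenated (23 bytes): F4 81 AD 80 F1 94 84 9A DA 8A C7 90 E2 8B 8A E3 83 A3 E3 83 9C D0 A9.

F4 81 AD 80 F1 94 84 9A DA 8A C7 90 E2 8B 8A E3 83 A3 E3 83 9C D0 A9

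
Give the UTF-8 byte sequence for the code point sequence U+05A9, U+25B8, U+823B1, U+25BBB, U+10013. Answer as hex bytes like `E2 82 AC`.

D6 A9 E2 96 B8 F2 82 8E B1 F0 A5 AE BB F0 90 80 93

U+05A9: 2-byte form → D6 A9.
U+25B8: 3-byte form → E2 96 B8.
U+823B1: 4-byte form → F2 82 8E B1.
U+25BBB: 4-byte form → F0 A5 AE BB.
U+10013: 4-byte form → F0 90 80 93.
Concatenated (17 bytes): D6 A9 E2 96 B8 F2 82 8E B1 F0 A5 AE BB F0 90 80 93.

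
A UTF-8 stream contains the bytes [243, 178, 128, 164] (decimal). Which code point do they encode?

U+F2024

Leading byte 0xF3 = 11110011 matches 11110xxx → 4-byte sequence.
Byte 1: 0xF3 = 11110011, payload 011 (3 bits).
Byte 2: 0xB2 = 10110010 (10xxxxxx ✓), payload 110010.
Byte 3: 0x80 = 10000000 (10xxxxxx ✓), payload 000000.
Byte 4: 0xA4 = 10100100 (10xxxxxx ✓), payload 100100.
Concatenate: 011110010000000100100 = 0xF2024 (21 bits → U+F2024).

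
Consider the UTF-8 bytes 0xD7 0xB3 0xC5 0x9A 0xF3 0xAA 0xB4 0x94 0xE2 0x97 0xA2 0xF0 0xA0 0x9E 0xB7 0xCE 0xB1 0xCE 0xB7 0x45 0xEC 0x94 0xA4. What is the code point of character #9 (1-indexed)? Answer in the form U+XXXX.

U+C524

Offset 0: leading byte 0xD7 = 11010111 → 2-byte char #1 = D7 B3.
Offset 2: leading byte 0xC5 = 11000101 → 2-byte char #2 = C5 9A.
Offset 4: leading byte 0xF3 = 11110011 → 4-byte char #3 = F3 AA B4 94.
Offset 8: leading byte 0xE2 = 11100010 → 3-byte char #4 = E2 97 A2.
Offset 11: leading byte 0xF0 = 11110000 → 4-byte char #5 = F0 A0 9E B7.
Offset 15: leading byte 0xCE = 11001110 → 2-byte char #6 = CE B1.
Offset 17: leading byte 0xCE = 11001110 → 2-byte char #7 = CE B7.
Offset 19: leading byte 0x45 = 01000101 → 1-byte char #8 = 45.
Offset 20: leading byte 0xEC = 11101100 → 3-byte char #9 = EC 94 A4.
Leading byte 0xEC = 11101100 matches 1110xxxx → 3-byte sequence.
Byte 1: 0xEC = 11101100, payload 1100 (4 bits).
Byte 2: 0x94 = 10010100 (10xxxxxx ✓), payload 010100.
Byte 3: 0xA4 = 10100100 (10xxxxxx ✓), payload 100100.
Concatenate: 1100010100100100 = 0xC524 (16 bits → U+C524).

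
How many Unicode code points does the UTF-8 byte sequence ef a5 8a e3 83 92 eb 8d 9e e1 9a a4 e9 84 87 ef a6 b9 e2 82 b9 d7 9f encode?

Byte at offset 0: 0xEF = 11101111 → 3-byte char (#1). Advance 3.
Byte at offset 3: 0xE3 = 11100011 → 3-byte char (#2). Advance 3.
Byte at offset 6: 0xEB = 11101011 → 3-byte char (#3). Advance 3.
Byte at offset 9: 0xE1 = 11100001 → 3-byte char (#4). Advance 3.
Byte at offset 12: 0xE9 = 11101001 → 3-byte char (#5). Advance 3.
Byte at offset 15: 0xEF = 11101111 → 3-byte char (#6). Advance 3.
Byte at offset 18: 0xE2 = 11100010 → 3-byte char (#7). Advance 3.
Byte at offset 21: 0xD7 = 11010111 → 2-byte char (#8). Advance 2.
Reached end at offset 23 after 8 code points.

8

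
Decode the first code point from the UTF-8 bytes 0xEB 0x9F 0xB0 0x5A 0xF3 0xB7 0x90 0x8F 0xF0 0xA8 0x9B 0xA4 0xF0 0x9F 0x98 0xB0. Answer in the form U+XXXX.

U+B7F0

Offset 0: leading byte 0xEB = 11101011 → 3-byte char #1 = EB 9F B0.
Leading byte 0xEB = 11101011 matches 1110xxxx → 3-byte sequence.
Byte 1: 0xEB = 11101011, payload 1011 (4 bits).
Byte 2: 0x9F = 10011111 (10xxxxxx ✓), payload 011111.
Byte 3: 0xB0 = 10110000 (10xxxxxx ✓), payload 110000.
Concatenate: 1011011111110000 = 0xB7F0 (16 bits → U+B7F0).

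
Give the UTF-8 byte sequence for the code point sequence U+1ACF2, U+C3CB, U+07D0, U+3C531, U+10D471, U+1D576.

U+1ACF2: 4-byte form → F0 9A B3 B2.
U+C3CB: 3-byte form → EC 8F 8B.
U+07D0: 2-byte form → DF 90.
U+3C531: 4-byte form → F0 BC 94 B1.
U+10D471: 4-byte form → F4 8D 91 B1.
U+1D576: 4-byte form → F0 9D 95 B6.
Concatenated (21 bytes): F0 9A B3 B2 EC 8F 8B DF 90 F0 BC 94 B1 F4 8D 91 B1 F0 9D 95 B6.

F0 9A B3 B2 EC 8F 8B DF 90 F0 BC 94 B1 F4 8D 91 B1 F0 9D 95 B6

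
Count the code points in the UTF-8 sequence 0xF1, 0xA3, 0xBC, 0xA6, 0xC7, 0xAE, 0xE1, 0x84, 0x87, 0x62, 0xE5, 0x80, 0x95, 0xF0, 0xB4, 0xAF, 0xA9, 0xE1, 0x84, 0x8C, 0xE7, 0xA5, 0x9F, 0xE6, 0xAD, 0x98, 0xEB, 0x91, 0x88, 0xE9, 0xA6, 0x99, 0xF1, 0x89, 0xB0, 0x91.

12

Byte at offset 0: 0xF1 = 11110001 → 4-byte char (#1). Advance 4.
Byte at offset 4: 0xC7 = 11000111 → 2-byte char (#2). Advance 2.
Byte at offset 6: 0xE1 = 11100001 → 3-byte char (#3). Advance 3.
Byte at offset 9: 0x62 = 01100010 → 1-byte char (#4). Advance 1.
Byte at offset 10: 0xE5 = 11100101 → 3-byte char (#5). Advance 3.
Byte at offset 13: 0xF0 = 11110000 → 4-byte char (#6). Advance 4.
Byte at offset 17: 0xE1 = 11100001 → 3-byte char (#7). Advance 3.
Byte at offset 20: 0xE7 = 11100111 → 3-byte char (#8). Advance 3.
Byte at offset 23: 0xE6 = 11100110 → 3-byte char (#9). Advance 3.
Byte at offset 26: 0xEB = 11101011 → 3-byte char (#10). Advance 3.
Byte at offset 29: 0xE9 = 11101001 → 3-byte char (#11). Advance 3.
Byte at offset 32: 0xF1 = 11110001 → 4-byte char (#12). Advance 4.
Reached end at offset 36 after 12 code points.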